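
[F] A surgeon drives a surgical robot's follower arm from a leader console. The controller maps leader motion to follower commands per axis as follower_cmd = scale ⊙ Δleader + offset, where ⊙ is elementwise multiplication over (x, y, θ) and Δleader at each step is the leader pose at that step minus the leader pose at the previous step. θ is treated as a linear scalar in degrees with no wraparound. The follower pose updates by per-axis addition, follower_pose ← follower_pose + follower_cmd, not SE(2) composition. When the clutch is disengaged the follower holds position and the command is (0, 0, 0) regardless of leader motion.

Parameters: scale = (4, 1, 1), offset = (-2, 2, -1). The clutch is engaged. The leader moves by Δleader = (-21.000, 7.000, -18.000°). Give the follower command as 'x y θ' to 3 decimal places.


-86.000 9.000 -19.000

axis x: 4·-21.000 + -2 = -86.000
axis y: 1·7.000 + 2 = 9.000
axis θ: 1·-18.000 + -1 = -19.000


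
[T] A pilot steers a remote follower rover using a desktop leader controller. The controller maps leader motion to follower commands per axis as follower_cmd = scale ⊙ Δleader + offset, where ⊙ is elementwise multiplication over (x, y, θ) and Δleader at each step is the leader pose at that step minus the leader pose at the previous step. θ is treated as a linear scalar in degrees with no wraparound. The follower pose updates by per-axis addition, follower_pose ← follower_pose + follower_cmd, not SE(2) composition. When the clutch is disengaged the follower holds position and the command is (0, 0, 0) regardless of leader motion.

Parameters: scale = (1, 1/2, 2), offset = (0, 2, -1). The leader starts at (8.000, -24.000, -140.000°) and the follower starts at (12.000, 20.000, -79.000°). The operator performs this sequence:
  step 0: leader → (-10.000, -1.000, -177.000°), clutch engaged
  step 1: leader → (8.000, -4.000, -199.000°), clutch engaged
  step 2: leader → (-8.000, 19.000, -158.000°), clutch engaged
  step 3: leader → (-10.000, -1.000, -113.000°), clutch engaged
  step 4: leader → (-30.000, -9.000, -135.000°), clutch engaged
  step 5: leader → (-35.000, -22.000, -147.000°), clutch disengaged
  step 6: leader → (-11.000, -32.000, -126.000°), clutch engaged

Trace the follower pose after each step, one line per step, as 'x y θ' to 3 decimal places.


-6.000 33.500 -154.000
12.000 34.000 -199.000
-4.000 47.500 -118.000
-6.000 39.500 -29.000
-26.000 37.500 -74.000
-26.000 37.500 -74.000
-2.000 34.500 -33.000

step 0: Δleader=(-18.000, 23.000, -37.000°), engaged; cmd=(-18.000, 13.500, -75.000°) → follower=(-6.000, 33.500, -154.000°)
step 1: Δleader=(18.000, -3.000, -22.000°), engaged; cmd=(18.000, 0.500, -45.000°) → follower=(12.000, 34.000, -199.000°)
step 2: Δleader=(-16.000, 23.000, 41.000°), engaged; cmd=(-16.000, 13.500, 81.000°) → follower=(-4.000, 47.500, -118.000°)
step 3: Δleader=(-2.000, -20.000, 45.000°), engaged; cmd=(-2.000, -8.000, 89.000°) → follower=(-6.000, 39.500, -29.000°)
step 4: Δleader=(-20.000, -8.000, -22.000°), engaged; cmd=(-20.000, -2.000, -45.000°) → follower=(-26.000, 37.500, -74.000°)
step 5: Δleader=(-5.000, -13.000, -12.000°), disengaged; cmd=(0,0,0) → follower holds at (-26.000, 37.500, -74.000°)
step 6: Δleader=(24.000, -10.000, 21.000°), engaged; cmd=(24.000, -3.000, 41.000°) → follower=(-2.000, 34.500, -33.000°)


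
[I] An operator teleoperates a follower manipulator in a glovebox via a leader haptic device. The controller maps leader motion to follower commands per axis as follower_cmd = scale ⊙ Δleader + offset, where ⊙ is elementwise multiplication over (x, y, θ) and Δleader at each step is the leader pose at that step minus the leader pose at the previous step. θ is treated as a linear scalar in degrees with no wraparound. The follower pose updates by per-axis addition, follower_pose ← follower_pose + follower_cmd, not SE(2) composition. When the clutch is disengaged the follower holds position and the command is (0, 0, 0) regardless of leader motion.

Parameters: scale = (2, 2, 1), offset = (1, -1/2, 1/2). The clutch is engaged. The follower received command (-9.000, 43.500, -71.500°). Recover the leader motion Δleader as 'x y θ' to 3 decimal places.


axis x: (-9.000 − 1) / (2) = -5.000
axis y: (43.500 − -1/2) / (2) = 22.000
axis θ: (-71.500 − 1/2) / (1) = -72.000

-5.000 22.000 -72.000


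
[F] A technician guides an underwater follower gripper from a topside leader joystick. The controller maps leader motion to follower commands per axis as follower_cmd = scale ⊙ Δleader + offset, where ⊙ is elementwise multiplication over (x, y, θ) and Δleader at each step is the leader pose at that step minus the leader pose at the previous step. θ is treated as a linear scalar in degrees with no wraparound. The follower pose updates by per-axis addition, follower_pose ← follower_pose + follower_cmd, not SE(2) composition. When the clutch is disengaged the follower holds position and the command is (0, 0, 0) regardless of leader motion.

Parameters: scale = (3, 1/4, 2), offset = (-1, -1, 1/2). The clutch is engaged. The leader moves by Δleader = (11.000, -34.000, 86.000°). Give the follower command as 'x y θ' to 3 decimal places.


axis x: 3·11.000 + -1 = 32.000
axis y: 1/4·-34.000 + -1 = -9.500
axis θ: 2·86.000 + 1/2 = 172.500

32.000 -9.500 172.500


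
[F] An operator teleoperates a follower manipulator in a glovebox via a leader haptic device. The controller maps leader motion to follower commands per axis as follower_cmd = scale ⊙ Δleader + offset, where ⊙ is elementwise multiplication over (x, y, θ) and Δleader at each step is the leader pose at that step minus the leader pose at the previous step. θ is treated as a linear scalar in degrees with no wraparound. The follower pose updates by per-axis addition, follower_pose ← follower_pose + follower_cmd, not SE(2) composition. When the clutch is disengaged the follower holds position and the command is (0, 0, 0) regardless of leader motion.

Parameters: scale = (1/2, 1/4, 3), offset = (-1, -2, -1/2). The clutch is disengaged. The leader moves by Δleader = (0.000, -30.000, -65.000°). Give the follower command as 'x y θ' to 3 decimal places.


0.000 0.000 0.000

clutch disengaged → follower holds; cmd = (0, 0, 0)


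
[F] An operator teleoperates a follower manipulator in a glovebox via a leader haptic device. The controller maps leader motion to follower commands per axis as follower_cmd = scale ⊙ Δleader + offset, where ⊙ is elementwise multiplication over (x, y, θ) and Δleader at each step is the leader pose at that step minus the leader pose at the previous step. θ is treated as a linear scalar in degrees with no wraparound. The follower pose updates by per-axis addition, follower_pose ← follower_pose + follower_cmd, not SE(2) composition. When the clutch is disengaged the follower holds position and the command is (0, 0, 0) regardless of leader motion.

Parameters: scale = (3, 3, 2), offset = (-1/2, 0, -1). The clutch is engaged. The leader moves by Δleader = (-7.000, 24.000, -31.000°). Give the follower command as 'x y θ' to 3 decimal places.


axis x: 3·-7.000 + -1/2 = -21.500
axis y: 3·24.000 + 0 = 72.000
axis θ: 2·-31.000 + -1 = -63.000

-21.500 72.000 -63.000


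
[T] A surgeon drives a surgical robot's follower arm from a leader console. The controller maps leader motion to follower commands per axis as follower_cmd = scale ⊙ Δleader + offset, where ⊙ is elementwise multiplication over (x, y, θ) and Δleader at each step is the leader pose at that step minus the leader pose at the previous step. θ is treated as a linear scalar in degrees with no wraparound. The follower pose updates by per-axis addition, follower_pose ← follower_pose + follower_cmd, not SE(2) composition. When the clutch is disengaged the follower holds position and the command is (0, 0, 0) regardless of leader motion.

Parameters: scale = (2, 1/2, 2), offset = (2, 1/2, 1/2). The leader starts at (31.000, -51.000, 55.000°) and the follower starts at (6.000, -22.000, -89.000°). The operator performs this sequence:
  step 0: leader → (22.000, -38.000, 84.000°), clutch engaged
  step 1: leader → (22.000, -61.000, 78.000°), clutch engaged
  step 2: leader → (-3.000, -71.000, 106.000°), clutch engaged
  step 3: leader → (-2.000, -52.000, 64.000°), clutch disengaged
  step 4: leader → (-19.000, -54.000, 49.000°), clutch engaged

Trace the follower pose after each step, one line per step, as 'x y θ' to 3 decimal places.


step 0: Δleader=(-9.000, 13.000, 29.000°), engaged; cmd=(-16.000, 7.000, 58.500°) → follower=(-10.000, -15.000, -30.500°)
step 1: Δleader=(0.000, -23.000, -6.000°), engaged; cmd=(2.000, -11.000, -11.500°) → follower=(-8.000, -26.000, -42.000°)
step 2: Δleader=(-25.000, -10.000, 28.000°), engaged; cmd=(-48.000, -4.500, 56.500°) → follower=(-56.000, -30.500, 14.500°)
step 3: Δleader=(1.000, 19.000, -42.000°), disengaged; cmd=(0,0,0) → follower holds at (-56.000, -30.500, 14.500°)
step 4: Δleader=(-17.000, -2.000, -15.000°), engaged; cmd=(-32.000, -0.500, -29.500°) → follower=(-88.000, -31.000, -15.000°)

-10.000 -15.000 -30.500
-8.000 -26.000 -42.000
-56.000 -30.500 14.500
-56.000 -30.500 14.500
-88.000 -31.000 -15.000


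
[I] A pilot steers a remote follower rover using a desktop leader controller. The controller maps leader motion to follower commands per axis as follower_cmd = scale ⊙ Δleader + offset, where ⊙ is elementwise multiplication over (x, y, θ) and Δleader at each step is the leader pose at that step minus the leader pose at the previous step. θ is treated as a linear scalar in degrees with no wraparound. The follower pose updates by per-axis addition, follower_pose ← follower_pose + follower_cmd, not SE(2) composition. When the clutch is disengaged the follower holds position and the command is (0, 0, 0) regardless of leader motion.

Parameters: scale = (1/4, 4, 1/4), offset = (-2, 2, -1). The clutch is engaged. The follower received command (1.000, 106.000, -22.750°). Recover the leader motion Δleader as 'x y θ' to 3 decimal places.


axis x: (1.000 − -2) / (1/4) = 12.000
axis y: (106.000 − 2) / (4) = 26.000
axis θ: (-22.750 − -1) / (1/4) = -87.000

12.000 26.000 -87.000


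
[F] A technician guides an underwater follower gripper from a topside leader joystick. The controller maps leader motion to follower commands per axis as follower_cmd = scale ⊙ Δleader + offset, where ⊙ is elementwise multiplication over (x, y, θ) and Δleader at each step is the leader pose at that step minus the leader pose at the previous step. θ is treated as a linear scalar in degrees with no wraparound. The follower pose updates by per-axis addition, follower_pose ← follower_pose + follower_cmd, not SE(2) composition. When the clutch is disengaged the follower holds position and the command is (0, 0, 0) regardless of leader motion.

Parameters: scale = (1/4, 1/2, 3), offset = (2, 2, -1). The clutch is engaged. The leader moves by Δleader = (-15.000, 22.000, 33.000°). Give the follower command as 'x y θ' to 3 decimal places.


axis x: 1/4·-15.000 + 2 = -1.750
axis y: 1/2·22.000 + 2 = 13.000
axis θ: 3·33.000 + -1 = 98.000

-1.750 13.000 98.000


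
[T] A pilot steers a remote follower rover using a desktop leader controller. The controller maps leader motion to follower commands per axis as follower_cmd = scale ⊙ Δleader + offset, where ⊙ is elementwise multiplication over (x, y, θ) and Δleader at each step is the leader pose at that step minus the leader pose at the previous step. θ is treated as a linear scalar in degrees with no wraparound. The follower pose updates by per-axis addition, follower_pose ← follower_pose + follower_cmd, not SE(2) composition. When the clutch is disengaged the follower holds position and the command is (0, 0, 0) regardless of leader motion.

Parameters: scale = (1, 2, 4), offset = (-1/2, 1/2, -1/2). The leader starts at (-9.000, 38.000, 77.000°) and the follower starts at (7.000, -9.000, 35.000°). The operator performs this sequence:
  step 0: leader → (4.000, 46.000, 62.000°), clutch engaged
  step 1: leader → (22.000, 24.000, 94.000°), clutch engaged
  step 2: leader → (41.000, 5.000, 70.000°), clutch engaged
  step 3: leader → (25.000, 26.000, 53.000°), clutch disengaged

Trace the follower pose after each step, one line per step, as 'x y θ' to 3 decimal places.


step 0: Δleader=(13.000, 8.000, -15.000°), engaged; cmd=(12.500, 16.500, -60.500°) → follower=(19.500, 7.500, -25.500°)
step 1: Δleader=(18.000, -22.000, 32.000°), engaged; cmd=(17.500, -43.500, 127.500°) → follower=(37.000, -36.000, 102.000°)
step 2: Δleader=(19.000, -19.000, -24.000°), engaged; cmd=(18.500, -37.500, -96.500°) → follower=(55.500, -73.500, 5.500°)
step 3: Δleader=(-16.000, 21.000, -17.000°), disengaged; cmd=(0,0,0) → follower holds at (55.500, -73.500, 5.500°)

19.500 7.500 -25.500
37.000 -36.000 102.000
55.500 -73.500 5.500
55.500 -73.500 5.500


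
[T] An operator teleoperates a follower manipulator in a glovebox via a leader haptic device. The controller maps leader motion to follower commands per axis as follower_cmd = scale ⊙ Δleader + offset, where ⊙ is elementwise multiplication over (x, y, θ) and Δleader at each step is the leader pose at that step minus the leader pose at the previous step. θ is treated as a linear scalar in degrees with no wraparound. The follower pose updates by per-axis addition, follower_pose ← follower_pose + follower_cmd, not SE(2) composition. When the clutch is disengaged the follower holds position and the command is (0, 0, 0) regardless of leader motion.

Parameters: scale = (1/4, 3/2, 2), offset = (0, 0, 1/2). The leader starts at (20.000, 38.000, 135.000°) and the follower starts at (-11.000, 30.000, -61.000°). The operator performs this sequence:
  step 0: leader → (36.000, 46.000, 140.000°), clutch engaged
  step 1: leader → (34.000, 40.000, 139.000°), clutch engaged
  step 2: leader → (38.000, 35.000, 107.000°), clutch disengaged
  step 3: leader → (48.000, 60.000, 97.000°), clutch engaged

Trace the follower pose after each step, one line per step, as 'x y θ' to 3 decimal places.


step 0: Δleader=(16.000, 8.000, 5.000°), engaged; cmd=(4.000, 12.000, 10.500°) → follower=(-7.000, 42.000, -50.500°)
step 1: Δleader=(-2.000, -6.000, -1.000°), engaged; cmd=(-0.500, -9.000, -1.500°) → follower=(-7.500, 33.000, -52.000°)
step 2: Δleader=(4.000, -5.000, -32.000°), disengaged; cmd=(0,0,0) → follower holds at (-7.500, 33.000, -52.000°)
step 3: Δleader=(10.000, 25.000, -10.000°), engaged; cmd=(2.500, 37.500, -19.500°) → follower=(-5.000, 70.500, -71.500°)

-7.000 42.000 -50.500
-7.500 33.000 -52.000
-7.500 33.000 -52.000
-5.000 70.500 -71.500


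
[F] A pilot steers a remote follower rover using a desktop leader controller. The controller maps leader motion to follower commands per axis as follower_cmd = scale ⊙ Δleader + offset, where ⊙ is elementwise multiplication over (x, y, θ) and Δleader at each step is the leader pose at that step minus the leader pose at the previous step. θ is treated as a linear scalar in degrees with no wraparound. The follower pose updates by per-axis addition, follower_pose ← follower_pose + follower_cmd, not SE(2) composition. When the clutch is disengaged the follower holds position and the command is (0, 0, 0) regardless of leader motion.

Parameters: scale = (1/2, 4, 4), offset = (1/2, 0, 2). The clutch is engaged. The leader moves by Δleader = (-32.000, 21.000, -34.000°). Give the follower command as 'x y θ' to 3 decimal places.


-15.500 84.000 -134.000

axis x: 1/2·-32.000 + 1/2 = -15.500
axis y: 4·21.000 + 0 = 84.000
axis θ: 4·-34.000 + 2 = -134.000


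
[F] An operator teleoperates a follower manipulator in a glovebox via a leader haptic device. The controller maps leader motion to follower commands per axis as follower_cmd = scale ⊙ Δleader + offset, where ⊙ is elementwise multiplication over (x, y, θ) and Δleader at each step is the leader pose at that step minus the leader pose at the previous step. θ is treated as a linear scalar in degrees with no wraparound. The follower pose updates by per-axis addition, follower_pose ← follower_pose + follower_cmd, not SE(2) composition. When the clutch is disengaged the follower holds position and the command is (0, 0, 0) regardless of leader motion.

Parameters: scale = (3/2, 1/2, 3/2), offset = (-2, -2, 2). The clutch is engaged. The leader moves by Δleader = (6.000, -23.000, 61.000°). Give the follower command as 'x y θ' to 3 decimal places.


7.000 -13.500 93.500

axis x: 3/2·6.000 + -2 = 7.000
axis y: 1/2·-23.000 + -2 = -13.500
axis θ: 3/2·61.000 + 2 = 93.500


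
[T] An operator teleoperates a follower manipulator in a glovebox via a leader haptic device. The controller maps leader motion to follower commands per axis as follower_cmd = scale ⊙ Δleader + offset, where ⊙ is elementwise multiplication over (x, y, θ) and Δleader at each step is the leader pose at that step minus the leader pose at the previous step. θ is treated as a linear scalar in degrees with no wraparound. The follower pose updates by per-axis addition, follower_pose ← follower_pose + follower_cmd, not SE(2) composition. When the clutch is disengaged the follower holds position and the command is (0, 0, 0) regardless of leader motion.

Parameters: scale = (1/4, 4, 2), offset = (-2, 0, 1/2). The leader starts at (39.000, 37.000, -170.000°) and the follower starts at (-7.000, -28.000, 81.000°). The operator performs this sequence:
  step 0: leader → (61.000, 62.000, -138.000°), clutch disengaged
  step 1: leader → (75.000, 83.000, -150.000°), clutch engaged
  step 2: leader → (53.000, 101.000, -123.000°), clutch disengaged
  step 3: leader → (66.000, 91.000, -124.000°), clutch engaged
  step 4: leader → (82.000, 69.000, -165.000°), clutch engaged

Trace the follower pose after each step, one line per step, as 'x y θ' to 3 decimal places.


-7.000 -28.000 81.000
-5.500 56.000 57.500
-5.500 56.000 57.500
-4.250 16.000 56.000
-2.250 -72.000 -25.500

step 0: Δleader=(22.000, 25.000, 32.000°), disengaged; cmd=(0,0,0) → follower holds at (-7.000, -28.000, 81.000°)
step 1: Δleader=(14.000, 21.000, -12.000°), engaged; cmd=(1.500, 84.000, -23.500°) → follower=(-5.500, 56.000, 57.500°)
step 2: Δleader=(-22.000, 18.000, 27.000°), disengaged; cmd=(0,0,0) → follower holds at (-5.500, 56.000, 57.500°)
step 3: Δleader=(13.000, -10.000, -1.000°), engaged; cmd=(1.250, -40.000, -1.500°) → follower=(-4.250, 16.000, 56.000°)
step 4: Δleader=(16.000, -22.000, -41.000°), engaged; cmd=(2.000, -88.000, -81.500°) → follower=(-2.250, -72.000, -25.500°)


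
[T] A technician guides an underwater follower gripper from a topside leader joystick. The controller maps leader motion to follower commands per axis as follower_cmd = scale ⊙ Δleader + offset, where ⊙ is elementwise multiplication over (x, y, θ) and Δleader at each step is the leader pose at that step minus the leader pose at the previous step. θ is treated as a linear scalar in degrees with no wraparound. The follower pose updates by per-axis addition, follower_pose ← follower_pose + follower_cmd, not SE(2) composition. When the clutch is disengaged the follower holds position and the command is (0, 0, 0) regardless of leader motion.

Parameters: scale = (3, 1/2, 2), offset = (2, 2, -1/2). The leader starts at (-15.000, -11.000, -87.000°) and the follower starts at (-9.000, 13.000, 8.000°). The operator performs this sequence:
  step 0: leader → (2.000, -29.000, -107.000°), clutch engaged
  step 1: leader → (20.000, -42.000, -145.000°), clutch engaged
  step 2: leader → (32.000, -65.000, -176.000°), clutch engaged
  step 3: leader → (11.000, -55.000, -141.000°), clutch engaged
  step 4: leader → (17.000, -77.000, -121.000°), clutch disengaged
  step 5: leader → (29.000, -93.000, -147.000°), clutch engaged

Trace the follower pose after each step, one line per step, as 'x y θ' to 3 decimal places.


44.000 6.000 -32.500
100.000 1.500 -109.000
138.000 -8.000 -171.500
77.000 -1.000 -102.000
77.000 -1.000 -102.000
115.000 -7.000 -154.500

step 0: Δleader=(17.000, -18.000, -20.000°), engaged; cmd=(53.000, -7.000, -40.500°) → follower=(44.000, 6.000, -32.500°)
step 1: Δleader=(18.000, -13.000, -38.000°), engaged; cmd=(56.000, -4.500, -76.500°) → follower=(100.000, 1.500, -109.000°)
step 2: Δleader=(12.000, -23.000, -31.000°), engaged; cmd=(38.000, -9.500, -62.500°) → follower=(138.000, -8.000, -171.500°)
step 3: Δleader=(-21.000, 10.000, 35.000°), engaged; cmd=(-61.000, 7.000, 69.500°) → follower=(77.000, -1.000, -102.000°)
step 4: Δleader=(6.000, -22.000, 20.000°), disengaged; cmd=(0,0,0) → follower holds at (77.000, -1.000, -102.000°)
step 5: Δleader=(12.000, -16.000, -26.000°), engaged; cmd=(38.000, -6.000, -52.500°) → follower=(115.000, -7.000, -154.500°)


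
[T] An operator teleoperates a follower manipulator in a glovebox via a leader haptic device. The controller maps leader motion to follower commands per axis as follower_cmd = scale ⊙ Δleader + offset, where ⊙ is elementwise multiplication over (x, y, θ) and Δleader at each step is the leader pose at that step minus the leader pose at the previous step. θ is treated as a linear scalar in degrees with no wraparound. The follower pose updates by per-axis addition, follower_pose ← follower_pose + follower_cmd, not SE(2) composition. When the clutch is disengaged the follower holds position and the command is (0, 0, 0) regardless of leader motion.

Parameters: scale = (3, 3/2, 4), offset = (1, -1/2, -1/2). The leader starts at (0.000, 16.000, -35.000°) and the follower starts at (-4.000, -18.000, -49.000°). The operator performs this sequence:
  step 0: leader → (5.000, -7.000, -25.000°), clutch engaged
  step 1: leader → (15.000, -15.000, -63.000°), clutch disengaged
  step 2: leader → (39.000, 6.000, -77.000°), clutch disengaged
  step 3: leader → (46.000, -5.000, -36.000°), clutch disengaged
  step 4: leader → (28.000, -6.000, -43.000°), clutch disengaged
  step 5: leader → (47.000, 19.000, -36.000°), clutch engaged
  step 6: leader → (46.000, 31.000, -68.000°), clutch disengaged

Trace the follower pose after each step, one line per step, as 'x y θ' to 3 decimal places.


step 0: Δleader=(5.000, -23.000, 10.000°), engaged; cmd=(16.000, -35.000, 39.500°) → follower=(12.000, -53.000, -9.500°)
step 1: Δleader=(10.000, -8.000, -38.000°), disengaged; cmd=(0,0,0) → follower holds at (12.000, -53.000, -9.500°)
step 2: Δleader=(24.000, 21.000, -14.000°), disengaged; cmd=(0,0,0) → follower holds at (12.000, -53.000, -9.500°)
step 3: Δleader=(7.000, -11.000, 41.000°), disengaged; cmd=(0,0,0) → follower holds at (12.000, -53.000, -9.500°)
step 4: Δleader=(-18.000, -1.000, -7.000°), disengaged; cmd=(0,0,0) → follower holds at (12.000, -53.000, -9.500°)
step 5: Δleader=(19.000, 25.000, 7.000°), engaged; cmd=(58.000, 37.000, 27.500°) → follower=(70.000, -16.000, 18.000°)
step 6: Δleader=(-1.000, 12.000, -32.000°), disengaged; cmd=(0,0,0) → follower holds at (70.000, -16.000, 18.000°)

12.000 -53.000 -9.500
12.000 -53.000 -9.500
12.000 -53.000 -9.500
12.000 -53.000 -9.500
12.000 -53.000 -9.500
70.000 -16.000 18.000
70.000 -16.000 18.000


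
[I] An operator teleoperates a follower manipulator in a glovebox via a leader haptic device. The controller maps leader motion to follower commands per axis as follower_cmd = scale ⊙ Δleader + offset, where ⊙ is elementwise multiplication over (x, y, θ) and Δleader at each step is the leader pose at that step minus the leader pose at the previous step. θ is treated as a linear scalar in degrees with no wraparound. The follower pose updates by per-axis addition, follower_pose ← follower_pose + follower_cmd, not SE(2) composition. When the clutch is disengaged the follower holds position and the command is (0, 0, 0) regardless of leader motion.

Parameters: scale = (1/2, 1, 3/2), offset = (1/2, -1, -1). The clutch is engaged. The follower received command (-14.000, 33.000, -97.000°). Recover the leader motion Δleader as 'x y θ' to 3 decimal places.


axis x: (-14.000 − 1/2) / (1/2) = -29.000
axis y: (33.000 − -1) / (1) = 34.000
axis θ: (-97.000 − -1) / (3/2) = -64.000

-29.000 34.000 -64.000


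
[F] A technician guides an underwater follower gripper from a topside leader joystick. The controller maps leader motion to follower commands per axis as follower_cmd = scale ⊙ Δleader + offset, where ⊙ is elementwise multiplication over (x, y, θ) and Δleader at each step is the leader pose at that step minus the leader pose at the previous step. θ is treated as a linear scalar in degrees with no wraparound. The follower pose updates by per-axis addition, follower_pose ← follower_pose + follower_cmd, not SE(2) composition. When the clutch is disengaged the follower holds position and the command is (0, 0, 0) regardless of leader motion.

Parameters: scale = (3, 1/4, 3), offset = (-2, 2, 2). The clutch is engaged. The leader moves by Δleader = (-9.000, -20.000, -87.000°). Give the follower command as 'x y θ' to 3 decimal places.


axis x: 3·-9.000 + -2 = -29.000
axis y: 1/4·-20.000 + 2 = -3.000
axis θ: 3·-87.000 + 2 = -259.000

-29.000 -3.000 -259.000


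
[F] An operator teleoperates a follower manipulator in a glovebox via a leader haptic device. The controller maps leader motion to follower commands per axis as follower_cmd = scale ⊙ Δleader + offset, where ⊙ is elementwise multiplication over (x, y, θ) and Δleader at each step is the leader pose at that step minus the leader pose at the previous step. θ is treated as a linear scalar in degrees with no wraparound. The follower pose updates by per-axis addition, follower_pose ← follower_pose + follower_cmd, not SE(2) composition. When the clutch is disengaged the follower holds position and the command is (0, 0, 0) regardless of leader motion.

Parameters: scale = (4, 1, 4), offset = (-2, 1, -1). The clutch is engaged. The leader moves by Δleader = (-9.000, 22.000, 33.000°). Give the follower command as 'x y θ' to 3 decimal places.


axis x: 4·-9.000 + -2 = -38.000
axis y: 1·22.000 + 1 = 23.000
axis θ: 4·33.000 + -1 = 131.000

-38.000 23.000 131.000


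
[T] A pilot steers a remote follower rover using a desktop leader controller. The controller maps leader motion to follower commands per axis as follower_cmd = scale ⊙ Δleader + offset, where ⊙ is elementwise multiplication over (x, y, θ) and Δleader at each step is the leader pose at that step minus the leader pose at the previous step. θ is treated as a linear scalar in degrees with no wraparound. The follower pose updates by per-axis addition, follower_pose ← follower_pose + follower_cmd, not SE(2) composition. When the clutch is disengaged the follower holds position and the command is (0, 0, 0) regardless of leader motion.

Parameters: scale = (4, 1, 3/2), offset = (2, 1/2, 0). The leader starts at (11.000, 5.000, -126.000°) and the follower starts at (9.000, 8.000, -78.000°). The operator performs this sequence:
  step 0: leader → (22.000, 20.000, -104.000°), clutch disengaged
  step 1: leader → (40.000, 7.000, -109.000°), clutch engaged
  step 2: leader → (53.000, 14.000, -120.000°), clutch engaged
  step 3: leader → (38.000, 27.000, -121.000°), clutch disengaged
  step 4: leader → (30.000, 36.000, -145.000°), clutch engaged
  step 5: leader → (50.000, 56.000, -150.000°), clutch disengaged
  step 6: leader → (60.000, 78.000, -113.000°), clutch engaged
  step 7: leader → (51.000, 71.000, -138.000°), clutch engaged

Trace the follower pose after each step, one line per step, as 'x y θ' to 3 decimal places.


9.000 8.000 -78.000
83.000 -4.500 -85.500
137.000 3.000 -102.000
137.000 3.000 -102.000
107.000 12.500 -138.000
107.000 12.500 -138.000
149.000 35.000 -82.500
115.000 28.500 -120.000

step 0: Δleader=(11.000, 15.000, 22.000°), disengaged; cmd=(0,0,0) → follower holds at (9.000, 8.000, -78.000°)
step 1: Δleader=(18.000, -13.000, -5.000°), engaged; cmd=(74.000, -12.500, -7.500°) → follower=(83.000, -4.500, -85.500°)
step 2: Δleader=(13.000, 7.000, -11.000°), engaged; cmd=(54.000, 7.500, -16.500°) → follower=(137.000, 3.000, -102.000°)
step 3: Δleader=(-15.000, 13.000, -1.000°), disengaged; cmd=(0,0,0) → follower holds at (137.000, 3.000, -102.000°)
step 4: Δleader=(-8.000, 9.000, -24.000°), engaged; cmd=(-30.000, 9.500, -36.000°) → follower=(107.000, 12.500, -138.000°)
step 5: Δleader=(20.000, 20.000, -5.000°), disengaged; cmd=(0,0,0) → follower holds at (107.000, 12.500, -138.000°)
step 6: Δleader=(10.000, 22.000, 37.000°), engaged; cmd=(42.000, 22.500, 55.500°) → follower=(149.000, 35.000, -82.500°)
step 7: Δleader=(-9.000, -7.000, -25.000°), engaged; cmd=(-34.000, -6.500, -37.500°) → follower=(115.000, 28.500, -120.000°)


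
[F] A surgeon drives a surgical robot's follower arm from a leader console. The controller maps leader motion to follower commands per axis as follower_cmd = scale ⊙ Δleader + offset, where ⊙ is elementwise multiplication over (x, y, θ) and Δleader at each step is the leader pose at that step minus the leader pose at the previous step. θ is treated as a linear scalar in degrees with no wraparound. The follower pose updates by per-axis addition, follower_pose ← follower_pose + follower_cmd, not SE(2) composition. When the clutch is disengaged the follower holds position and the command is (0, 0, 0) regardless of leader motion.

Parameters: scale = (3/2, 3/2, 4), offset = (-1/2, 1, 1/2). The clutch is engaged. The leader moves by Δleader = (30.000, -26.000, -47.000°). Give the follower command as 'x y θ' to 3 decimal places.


44.500 -38.000 -187.500

axis x: 3/2·30.000 + -1/2 = 44.500
axis y: 3/2·-26.000 + 1 = -38.000
axis θ: 4·-47.000 + 1/2 = -187.500


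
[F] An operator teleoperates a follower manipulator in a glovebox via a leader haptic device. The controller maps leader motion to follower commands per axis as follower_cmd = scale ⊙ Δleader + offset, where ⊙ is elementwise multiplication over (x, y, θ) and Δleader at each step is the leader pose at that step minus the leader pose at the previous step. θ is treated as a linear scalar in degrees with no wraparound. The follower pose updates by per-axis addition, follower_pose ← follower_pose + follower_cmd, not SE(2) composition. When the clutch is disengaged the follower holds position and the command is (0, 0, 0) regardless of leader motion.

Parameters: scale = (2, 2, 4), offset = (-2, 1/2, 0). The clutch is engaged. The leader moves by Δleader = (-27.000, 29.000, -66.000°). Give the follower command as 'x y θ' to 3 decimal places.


axis x: 2·-27.000 + -2 = -56.000
axis y: 2·29.000 + 1/2 = 58.500
axis θ: 4·-66.000 + 0 = -264.000

-56.000 58.500 -264.000


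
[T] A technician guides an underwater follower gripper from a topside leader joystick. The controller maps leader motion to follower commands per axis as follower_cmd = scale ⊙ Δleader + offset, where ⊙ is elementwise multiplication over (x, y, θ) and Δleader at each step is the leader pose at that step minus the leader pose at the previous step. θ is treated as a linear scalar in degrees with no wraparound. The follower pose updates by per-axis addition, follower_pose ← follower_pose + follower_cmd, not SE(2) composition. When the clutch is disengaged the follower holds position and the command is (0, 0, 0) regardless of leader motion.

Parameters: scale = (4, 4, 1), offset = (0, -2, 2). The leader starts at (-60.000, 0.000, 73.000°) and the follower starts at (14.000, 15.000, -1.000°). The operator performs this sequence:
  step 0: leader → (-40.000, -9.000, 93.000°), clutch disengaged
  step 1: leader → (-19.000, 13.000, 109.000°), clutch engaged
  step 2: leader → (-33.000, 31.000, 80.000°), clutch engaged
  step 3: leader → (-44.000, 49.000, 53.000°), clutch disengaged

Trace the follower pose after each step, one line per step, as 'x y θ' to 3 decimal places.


14.000 15.000 -1.000
98.000 101.000 17.000
42.000 171.000 -10.000
42.000 171.000 -10.000

step 0: Δleader=(20.000, -9.000, 20.000°), disengaged; cmd=(0,0,0) → follower holds at (14.000, 15.000, -1.000°)
step 1: Δleader=(21.000, 22.000, 16.000°), engaged; cmd=(84.000, 86.000, 18.000°) → follower=(98.000, 101.000, 17.000°)
step 2: Δleader=(-14.000, 18.000, -29.000°), engaged; cmd=(-56.000, 70.000, -27.000°) → follower=(42.000, 171.000, -10.000°)
step 3: Δleader=(-11.000, 18.000, -27.000°), disengaged; cmd=(0,0,0) → follower holds at (42.000, 171.000, -10.000°)


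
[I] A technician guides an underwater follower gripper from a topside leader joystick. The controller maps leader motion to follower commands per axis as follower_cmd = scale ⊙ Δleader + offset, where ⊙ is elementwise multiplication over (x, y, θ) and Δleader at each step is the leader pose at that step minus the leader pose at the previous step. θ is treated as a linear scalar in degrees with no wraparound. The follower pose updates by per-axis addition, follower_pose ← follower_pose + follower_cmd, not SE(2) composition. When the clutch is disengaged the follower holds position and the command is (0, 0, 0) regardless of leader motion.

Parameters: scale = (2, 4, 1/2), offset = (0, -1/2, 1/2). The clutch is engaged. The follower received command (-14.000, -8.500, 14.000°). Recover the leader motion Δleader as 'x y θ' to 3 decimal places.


-7.000 -2.000 27.000

axis x: (-14.000 − 0) / (2) = -7.000
axis y: (-8.500 − -1/2) / (4) = -2.000
axis θ: (14.000 − 1/2) / (1/2) = 27.000


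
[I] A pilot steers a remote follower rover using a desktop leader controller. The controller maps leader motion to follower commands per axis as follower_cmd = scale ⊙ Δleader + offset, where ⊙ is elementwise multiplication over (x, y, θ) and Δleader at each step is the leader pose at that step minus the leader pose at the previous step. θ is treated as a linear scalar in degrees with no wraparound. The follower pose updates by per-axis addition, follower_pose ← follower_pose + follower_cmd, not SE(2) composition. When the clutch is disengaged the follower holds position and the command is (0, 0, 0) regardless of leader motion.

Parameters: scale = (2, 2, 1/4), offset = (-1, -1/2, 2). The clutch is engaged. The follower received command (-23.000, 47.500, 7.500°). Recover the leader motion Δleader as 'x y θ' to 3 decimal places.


axis x: (-23.000 − -1) / (2) = -11.000
axis y: (47.500 − -1/2) / (2) = 24.000
axis θ: (7.500 − 2) / (1/4) = 22.000

-11.000 24.000 22.000


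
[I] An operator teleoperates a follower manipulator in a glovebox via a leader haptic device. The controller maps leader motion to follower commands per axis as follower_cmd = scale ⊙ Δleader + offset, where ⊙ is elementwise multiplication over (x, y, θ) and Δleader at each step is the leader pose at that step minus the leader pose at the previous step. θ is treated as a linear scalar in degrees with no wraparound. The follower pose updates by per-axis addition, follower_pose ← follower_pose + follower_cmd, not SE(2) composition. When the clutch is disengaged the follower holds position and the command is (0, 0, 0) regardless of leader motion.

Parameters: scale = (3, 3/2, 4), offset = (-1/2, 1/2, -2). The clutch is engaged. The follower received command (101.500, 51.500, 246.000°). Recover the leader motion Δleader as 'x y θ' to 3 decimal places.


axis x: (101.500 − -1/2) / (3) = 34.000
axis y: (51.500 − 1/2) / (3/2) = 34.000
axis θ: (246.000 − -2) / (4) = 62.000

34.000 34.000 62.000


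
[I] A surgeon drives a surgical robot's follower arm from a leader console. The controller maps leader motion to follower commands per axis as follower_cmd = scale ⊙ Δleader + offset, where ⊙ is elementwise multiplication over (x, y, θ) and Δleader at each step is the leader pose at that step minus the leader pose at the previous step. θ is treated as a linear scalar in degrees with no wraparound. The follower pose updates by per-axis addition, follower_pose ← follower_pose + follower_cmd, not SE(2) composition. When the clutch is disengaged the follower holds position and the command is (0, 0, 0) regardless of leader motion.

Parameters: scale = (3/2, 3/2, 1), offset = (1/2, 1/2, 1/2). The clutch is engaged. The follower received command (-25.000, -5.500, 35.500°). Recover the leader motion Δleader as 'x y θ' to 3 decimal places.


-17.000 -4.000 35.000

axis x: (-25.000 − 1/2) / (3/2) = -17.000
axis y: (-5.500 − 1/2) / (3/2) = -4.000
axis θ: (35.500 − 1/2) / (1) = 35.000


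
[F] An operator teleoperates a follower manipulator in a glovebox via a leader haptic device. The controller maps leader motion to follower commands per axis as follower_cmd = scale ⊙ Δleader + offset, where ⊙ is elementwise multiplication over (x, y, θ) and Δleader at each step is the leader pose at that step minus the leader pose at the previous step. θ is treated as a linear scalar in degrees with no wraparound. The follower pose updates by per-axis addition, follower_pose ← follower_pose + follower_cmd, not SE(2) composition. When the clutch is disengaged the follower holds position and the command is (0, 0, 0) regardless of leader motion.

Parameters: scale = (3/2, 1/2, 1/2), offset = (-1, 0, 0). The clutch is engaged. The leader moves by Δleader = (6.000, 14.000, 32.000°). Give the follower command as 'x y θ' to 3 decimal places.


axis x: 3/2·6.000 + -1 = 8.000
axis y: 1/2·14.000 + 0 = 7.000
axis θ: 1/2·32.000 + 0 = 16.000

8.000 7.000 16.000


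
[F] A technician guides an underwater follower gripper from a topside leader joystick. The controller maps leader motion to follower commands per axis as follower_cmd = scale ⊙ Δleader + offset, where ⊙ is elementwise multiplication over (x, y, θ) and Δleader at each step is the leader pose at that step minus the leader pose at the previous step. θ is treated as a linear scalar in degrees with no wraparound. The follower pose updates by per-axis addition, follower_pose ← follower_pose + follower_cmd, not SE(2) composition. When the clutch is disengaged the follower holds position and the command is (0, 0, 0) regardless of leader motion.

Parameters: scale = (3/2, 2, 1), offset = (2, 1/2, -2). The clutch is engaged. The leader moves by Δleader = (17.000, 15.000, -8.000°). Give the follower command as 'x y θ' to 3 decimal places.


27.500 30.500 -10.000

axis x: 3/2·17.000 + 2 = 27.500
axis y: 2·15.000 + 1/2 = 30.500
axis θ: 1·-8.000 + -2 = -10.000


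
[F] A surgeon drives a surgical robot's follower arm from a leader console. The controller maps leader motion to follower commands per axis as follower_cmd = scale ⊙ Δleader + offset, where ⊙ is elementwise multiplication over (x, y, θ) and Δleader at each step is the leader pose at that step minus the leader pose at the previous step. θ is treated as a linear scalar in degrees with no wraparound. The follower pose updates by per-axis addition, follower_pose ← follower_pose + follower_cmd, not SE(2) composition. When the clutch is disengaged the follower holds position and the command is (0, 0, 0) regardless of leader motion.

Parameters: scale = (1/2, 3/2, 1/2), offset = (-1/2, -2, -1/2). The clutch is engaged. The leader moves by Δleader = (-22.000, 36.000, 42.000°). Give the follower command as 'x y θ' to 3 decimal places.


-11.500 52.000 20.500

axis x: 1/2·-22.000 + -1/2 = -11.500
axis y: 3/2·36.000 + -2 = 52.000
axis θ: 1/2·42.000 + -1/2 = 20.500


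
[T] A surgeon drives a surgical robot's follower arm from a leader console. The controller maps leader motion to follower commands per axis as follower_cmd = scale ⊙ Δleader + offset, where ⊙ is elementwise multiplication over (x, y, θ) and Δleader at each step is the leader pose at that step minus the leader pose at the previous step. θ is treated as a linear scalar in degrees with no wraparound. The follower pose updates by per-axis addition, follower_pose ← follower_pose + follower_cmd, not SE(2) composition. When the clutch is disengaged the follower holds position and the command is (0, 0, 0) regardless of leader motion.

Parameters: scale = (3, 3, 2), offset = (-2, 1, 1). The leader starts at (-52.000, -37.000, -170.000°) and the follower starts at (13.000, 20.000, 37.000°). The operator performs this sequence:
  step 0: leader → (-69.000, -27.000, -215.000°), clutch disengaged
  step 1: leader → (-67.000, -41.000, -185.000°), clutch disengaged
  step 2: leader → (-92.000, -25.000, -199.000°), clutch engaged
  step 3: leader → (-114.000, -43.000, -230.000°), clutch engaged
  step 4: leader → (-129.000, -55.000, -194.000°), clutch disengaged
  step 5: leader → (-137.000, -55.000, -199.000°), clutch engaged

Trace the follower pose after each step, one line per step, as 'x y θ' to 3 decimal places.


step 0: Δleader=(-17.000, 10.000, -45.000°), disengaged; cmd=(0,0,0) → follower holds at (13.000, 20.000, 37.000°)
step 1: Δleader=(2.000, -14.000, 30.000°), disengaged; cmd=(0,0,0) → follower holds at (13.000, 20.000, 37.000°)
step 2: Δleader=(-25.000, 16.000, -14.000°), engaged; cmd=(-77.000, 49.000, -27.000°) → follower=(-64.000, 69.000, 10.000°)
step 3: Δleader=(-22.000, -18.000, -31.000°), engaged; cmd=(-68.000, -53.000, -61.000°) → follower=(-132.000, 16.000, -51.000°)
step 4: Δleader=(-15.000, -12.000, 36.000°), disengaged; cmd=(0,0,0) → follower holds at (-132.000, 16.000, -51.000°)
step 5: Δleader=(-8.000, 0.000, -5.000°), engaged; cmd=(-26.000, 1.000, -9.000°) → follower=(-158.000, 17.000, -60.000°)

13.000 20.000 37.000
13.000 20.000 37.000
-64.000 69.000 10.000
-132.000 16.000 -51.000
-132.000 16.000 -51.000
-158.000 17.000 -60.000
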